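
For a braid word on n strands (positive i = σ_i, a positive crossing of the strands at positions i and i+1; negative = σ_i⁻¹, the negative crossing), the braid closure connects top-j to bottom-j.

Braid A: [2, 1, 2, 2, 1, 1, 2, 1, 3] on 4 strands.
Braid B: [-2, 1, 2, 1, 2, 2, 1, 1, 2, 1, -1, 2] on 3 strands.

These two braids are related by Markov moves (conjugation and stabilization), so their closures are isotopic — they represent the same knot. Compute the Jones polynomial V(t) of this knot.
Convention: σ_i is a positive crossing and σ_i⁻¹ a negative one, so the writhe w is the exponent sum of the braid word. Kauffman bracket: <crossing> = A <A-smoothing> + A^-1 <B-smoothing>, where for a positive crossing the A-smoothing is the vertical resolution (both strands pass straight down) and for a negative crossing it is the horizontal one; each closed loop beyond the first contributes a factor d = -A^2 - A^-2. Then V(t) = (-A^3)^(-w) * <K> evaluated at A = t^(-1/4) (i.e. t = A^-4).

-t^8 + t^5 + t^3

Derivation:
Markov-equivalent braids have isotopic closures, hence identical knot invariants. Strip the Markov moves from each word to reach a common short braid β, then compute V(t) once on β.
Braid A: s2 s1 s2 s2 s1 s1 s2 s1 s3 on 4 strands reduces by inverse Markov moves (closure unchanged at each step):
  Destabilize: the word has the form β·s3 where s3 occurs only as the final letter (β ∈ B_3); drop it and the last strand → 3 strands.
Reduced to β = s2 s1 s2 s2 s1 s1 s2 s1 on 3 strands, 8 crossings.
Braid B: s2^-1 s1 s2 s1 s2 s2 s1 s1 s2 s1 s1^-1 s2 on 3 strands reduces by inverse Markov moves (closure unchanged at each step):
  Deconjugate: the word is γ·β·γ⁻¹ with γ = s2^-1 s1 (prefix) and γ⁻¹ = s1^-1 s2 (suffix); strip both.
Reduced to β = s2 s1 s2 s2 s1 s1 s2 s1 on 3 strands, 8 crossings.
Both give the same β = s2 s1 s2 s2 s1 s1 s2 s1 on 3 strands, so one state sum suffices:
Braid: s2 s1 s2 s2 s1 s1 s2 s1 on 3 strands, 8 crossings.
Writhe w = (#positive) - (#negative) = 8 - 0 = 8.
State-sum expansion of <K>. There are 2^8 = 256 states.
Each crossing splits two ways (0=vertical, 1=horizontal). The state's weight is A^(#A-smoothings - #B-smoothings) * d^(loops - 1).
Tabulate the states by total A-exponent and number of loops L (A-exp: L × count):
  A^8: L=3 ×1
  A^6: L=2 ×8
  A^4: L=1 ×16, L=3 ×12
  A^2: L=2 ×48, L=4 ×8
  A^0: L=1 ×17, L=3 ×51, L=5 ×2
  A^-2: L=2 ×34, L=4 ×22
  A^-4: L=1 ×4, L=3 ×21, L=5 ×3
  A^-6: L=2 ×4, L=4 ×4
  A^-8: L=3 ×1
Each group contributes A^e * Σ count * d^(L-1):
Powers of d = -A^2 - A^-2: d^2 = A^4 + 2 + A^-4; d^3 = -A^6 - 3*A^2 - 3*A^-2 - A^-6; d^4 = A^8 + 4*A^4 + 6 + 4*A^-4 + A^-8.
  A^8 * (d^2) = A^12 + 2*A^8 + A^4
  A^6 * (8*d) = -8*A^8 - 8*A^4
  A^4 * (16 + 12*d^2) = 12*A^8 + 40*A^4 + 12
  A^2 * (48*d + 8*d^3) = -8*A^8 - 72*A^4 - 72 - 8*A^-4
  A^0 * (17 + 51*d^2 + 2*d^4) = 2*A^8 + 59*A^4 + 131 + 59*A^-4 + 2*A^-8
  A^-2 * (34*d + 22*d^3) = -22*A^4 - 100 - 100*A^-4 - 22*A^-8
  A^-4 * (4 + 21*d^2 + 3*d^4) = 3*A^4 + 33 + 64*A^-4 + 33*A^-8 + 3*A^-12
  A^-6 * (4*d + 4*d^3) = -4 - 16*A^-4 - 16*A^-8 - 4*A^-12
  A^-8 * (d^2) = A^-4 + 2*A^-8 + A^-12
Summing the groups: <K> = A^12 + A^4 - A^-8
Normalise by the writhe: (-A^3)^(-w) = (-A^3)^(-8) = A^-24, so f(A) = A^-24 * <K> = A^-12 + A^-20 - A^-32.
Substitute A = t^(-1/4), i.e. A^e → t^(-e/4): V(t) = -t^8 + t^5 + t^3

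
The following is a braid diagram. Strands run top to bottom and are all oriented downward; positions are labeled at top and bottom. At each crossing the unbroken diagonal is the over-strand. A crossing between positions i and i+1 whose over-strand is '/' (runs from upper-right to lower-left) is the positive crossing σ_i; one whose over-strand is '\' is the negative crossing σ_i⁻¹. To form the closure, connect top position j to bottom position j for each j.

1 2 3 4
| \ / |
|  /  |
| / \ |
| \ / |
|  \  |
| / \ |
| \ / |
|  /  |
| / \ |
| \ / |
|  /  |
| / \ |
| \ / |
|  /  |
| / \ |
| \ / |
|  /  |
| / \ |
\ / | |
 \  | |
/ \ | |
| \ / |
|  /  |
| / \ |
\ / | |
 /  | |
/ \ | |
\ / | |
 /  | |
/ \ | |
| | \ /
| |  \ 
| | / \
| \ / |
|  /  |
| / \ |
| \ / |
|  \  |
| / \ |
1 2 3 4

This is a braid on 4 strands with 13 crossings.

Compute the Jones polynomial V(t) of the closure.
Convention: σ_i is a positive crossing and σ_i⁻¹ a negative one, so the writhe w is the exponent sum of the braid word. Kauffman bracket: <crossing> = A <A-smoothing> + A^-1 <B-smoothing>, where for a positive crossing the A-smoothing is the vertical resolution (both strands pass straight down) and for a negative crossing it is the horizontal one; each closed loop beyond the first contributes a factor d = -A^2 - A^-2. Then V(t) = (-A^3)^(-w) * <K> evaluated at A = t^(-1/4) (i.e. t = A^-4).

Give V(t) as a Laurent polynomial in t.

Reading the diagram top to bottom ('/'-over between positions i,i+1 = s_i, '\'-over = s_i^-1): braid word = s2 s2^-1 s2 s2 s2 s2 s1^-1 s2 s1 s1 s3^-1 s2 s2^-1.
The presented braid s2 s2^-1 s2 s2 s2 s2 s1^-1 s2 s1 s1 s3^-1 s2 s2^-1 on 4 strands reduces by inverse Markov moves (closure unchanged at each step):
  Deconjugate: the word is γ·β·γ⁻¹ with γ = s2 s2^-1 (prefix) and γ⁻¹ = s2 s2^-1 (suffix); strip both.
  Destabilize: the word has the form β·s3^-1 where s3^-1 occurs only as the final letter (β ∈ B_3); drop it and the last strand → 3 strands.
Reduced to β = s2 s2 s2 s2 s1^-1 s2 s1 s1 on 3 strands, 8 crossings.
Compute on β:
Braid: s2 s2 s2 s2 s1^-1 s2 s1 s1 on 3 strands, 8 crossings.
Writhe w = (#positive) - (#negative) = 7 - 1 = 6.
State-sum expansion of <K>. There are 2^8 = 256 states.
Each crossing splits two ways (0=vertical, 1=horizontal). The state's weight is A^(#A-smoothings - #B-smoothings) * d^(loops - 1).
Tabulate the states by total A-exponent and number of loops L (A-exp: L × count):
  A^8: L=2 ×1
  A^6: L=1 ×5, L=3 ×3
  A^4: L=2 ×27, L=4 ×1
  A^2: L=1 ×18, L=3 ×38
  A^0: L=2 ×41, L=4 ×29
  A^-2: L=3 ×44, L=5 ×12
  A^-4: L=4 ×26, L=6 ×2
  A^-6: L=5 ×8
  A^-8: L=6 ×1
Each group contributes A^e * Σ count * d^(L-1):
Powers of d = -A^2 - A^-2: d^2 = A^4 + 2 + A^-4; d^3 = -A^6 - 3*A^2 - 3*A^-2 - A^-6; d^4 = A^8 + 4*A^4 + 6 + 4*A^-4 + A^-8; d^5 = -A^10 - 5*A^6 - 10*A^2 - 10*A^-2 - 5*A^-6 - A^-10.
  A^8 * (d) = -A^10 - A^6
  A^6 * (5 + 3*d^2) = 3*A^10 + 11*A^6 + 3*A^2
  A^4 * (27*d + d^3) = -A^10 - 30*A^6 - 30*A^2 - A^-2
  A^2 * (18 + 38*d^2) = 38*A^6 + 94*A^2 + 38*A^-2
  A^0 * (41*d + 29*d^3) = -29*A^6 - 128*A^2 - 128*A^-2 - 29*A^-6
  A^-2 * (44*d^2 + 12*d^4) = 12*A^6 + 92*A^2 + 160*A^-2 + 92*A^-6 + 12*A^-10
  A^-4 * (26*d^3 + 2*d^5) = -2*A^6 - 36*A^2 - 98*A^-2 - 98*A^-6 - 36*A^-10 - 2*A^-14
  A^-6 * (8*d^4) = 8*A^2 + 32*A^-2 + 48*A^-6 + 32*A^-10 + 8*A^-14
  A^-8 * (d^5) = -A^2 - 5*A^-2 - 10*A^-6 - 10*A^-10 - 5*A^-14 - A^-18
Summing the groups: <K> = A^10 - A^6 + 2*A^2 - 2*A^-2 + 3*A^-6 - 2*A^-10 + A^-14 - A^-18
Normalise by the writhe: (-A^3)^(-w) = (-A^3)^(-6) = A^-18, so f(A) = A^-18 * <K> = A^-8 - A^-12 + 2*A^-16 - 2*A^-20 + 3*A^-24 - 2*A^-28 + A^-32 - A^-36.
Substitute A = t^(-1/4), i.e. A^e → t^(-e/4): V(t) = -t^9 + t^8 - 2*t^7 + 3*t^6 - 2*t^5 + 2*t^4 - t^3 + t^2

Answer: -t^9 + t^8 - 2*t^7 + 3*t^6 - 2*t^5 + 2*t^4 - t^3 + t^2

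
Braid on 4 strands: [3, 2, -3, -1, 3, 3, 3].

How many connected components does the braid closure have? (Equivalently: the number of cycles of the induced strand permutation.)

1

Derivation:
Track the strand permutation on 4 strands, starting from identity.
  step 1: s3 swaps positions 3,4 -> [1 2 4 3]
  step 2: s2 swaps positions 2,3 -> [1 4 2 3]
  step 3: s3^-1 swaps positions 3,4 -> [1 4 3 2]
  step 4: s1^-1 swaps positions 1,2 -> [4 1 3 2]
  step 5: s3 swaps positions 3,4 -> [4 1 2 3]
  step 6: s3 swaps positions 3,4 -> [4 1 3 2]
  step 7: s3 swaps positions 3,4 -> [4 1 2 3]
Final permutation (position -> original strand): [4 1 2 3]
Closure components = cycle count of this permutation = 1.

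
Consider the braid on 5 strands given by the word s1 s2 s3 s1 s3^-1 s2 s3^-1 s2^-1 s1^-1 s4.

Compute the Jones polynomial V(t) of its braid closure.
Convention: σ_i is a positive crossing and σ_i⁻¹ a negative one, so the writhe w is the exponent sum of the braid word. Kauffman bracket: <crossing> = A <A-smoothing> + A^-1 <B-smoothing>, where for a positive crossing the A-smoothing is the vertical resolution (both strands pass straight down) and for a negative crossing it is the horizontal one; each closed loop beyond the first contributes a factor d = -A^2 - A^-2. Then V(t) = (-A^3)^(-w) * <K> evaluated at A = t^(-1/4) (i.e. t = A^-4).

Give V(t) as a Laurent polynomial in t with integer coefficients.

The presented braid s1 s2 s3 s1 s3^-1 s2 s3^-1 s2^-1 s1^-1 s4 on 5 strands reduces by inverse Markov moves (closure unchanged at each step):
  Destabilize: the word has the form β·s4 where s4 occurs only as the final letter (β ∈ B_4); drop it and the last strand → 4 strands.
  Deconjugate: the word is γ·β·γ⁻¹ with γ = s1 s2 (prefix) and γ⁻¹ = s2^-1 s1^-1 (suffix); strip both.
  Deconjugate: the word is γ·β·γ⁻¹ with γ = s3 (prefix) and γ⁻¹ = s3^-1 (suffix); strip both.
Reduced to β = s1 s3^-1 s2 on 4 strands, 3 crossings.
Compute on β:
Braid: s1 s3^-1 s2 on 4 strands, 3 crossings.
Writhe w = (#positive) - (#negative) = 2 - 1 = 1.
Computing the Kauffman bracket via state sum. There are 2^3 = 8 states.
Smooth each crossing (0=||, 1=⌣⌢); contribution A^(Σ sign_k(1-2s_k)) * d^(L-1).
  state 000: A-exp=+1, loops=4, term = A^1 * d^3
  state 001: A-exp=-1, loops=3, term = A^-1 * d^2
  state 010: A-exp=+3, loops=3, term = A^3 * d^2
  state 011: A-exp=+1, loops=2, term = A^1 * d^1
  state 100: A-exp=-1, loops=3, term = A^-1 * d^2
  state 101: A-exp=-3, loops=2, term = A^-3 * d^1
  state 110: A-exp=+1, loops=2, term = A^1 * d^1
  state 111: A-exp=-1, loops=1, term = A^-1 * d^0
Collect the terms by A-exponent (count of states per loop number):
Powers of d = -A^2 - A^-2: d^2 = A^4 + 2 + A^-4; d^3 = -A^6 - 3*A^2 - 3*A^-2 - A^-6.
  A^3 * (d^2) = A^7 + 2*A^3 + A^-1
  A^1 * (2*d + d^3) = -A^7 - 5*A^3 - 5*A^-1 - A^-5
  A^-1 * (1 + 2*d^2) = 2*A^3 + 5*A^-1 + 2*A^-5
  A^-3 * (d) = -A^-1 - A^-5
Summing the groups: <K> = -A^3
Normalise by the writhe: (-A^3)^(-w) = (-A^3)^(-1) = -A^-3, so f(A) = -A^-3 * <K> = 1.
Substitute A = t^(-1/4), i.e. A^e → t^(-e/4): V(t) = 1

Answer: 1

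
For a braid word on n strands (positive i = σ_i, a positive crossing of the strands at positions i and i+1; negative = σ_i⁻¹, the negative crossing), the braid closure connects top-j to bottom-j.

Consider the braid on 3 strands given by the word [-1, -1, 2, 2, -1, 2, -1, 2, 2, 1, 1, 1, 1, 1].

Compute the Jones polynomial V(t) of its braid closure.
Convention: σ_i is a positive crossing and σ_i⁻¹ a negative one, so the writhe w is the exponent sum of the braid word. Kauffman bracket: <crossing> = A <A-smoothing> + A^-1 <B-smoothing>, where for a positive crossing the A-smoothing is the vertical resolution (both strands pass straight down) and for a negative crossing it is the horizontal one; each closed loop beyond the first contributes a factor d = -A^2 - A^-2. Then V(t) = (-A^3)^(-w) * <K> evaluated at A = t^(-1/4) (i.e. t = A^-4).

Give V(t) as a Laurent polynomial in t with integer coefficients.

t^10 - 4*t^9 + 6*t^8 - 8*t^7 + 9*t^6 - 8*t^5 + 7*t^4 - 4*t^3 + 2*t^2

Derivation:
The presented braid s1^-1 s1^-1 s2 s2 s1^-1 s2 s1^-1 s2 s2 s1 s1 s1 s1 s1 on 3 strands reduces by inverse Markov moves (closure unchanged at each step):
  Deconjugate: the word is γ·β·γ⁻¹ with γ = s1^-1 s1^-1 (prefix) and γ⁻¹ = s1 s1 (suffix); strip both.
Reduced to β = s2 s2 s1^-1 s2 s1^-1 s2 s2 s1 s1 s1 on 3 strands, 10 crossings.
Compute on β:
Braid: s2 s2 s1^-1 s2 s1^-1 s2 s2 s1 s1 s1 on 3 strands, 10 crossings.
Writhe w = (#positive) - (#negative) = 8 - 2 = 6.
Computing the Kauffman bracket via state sum. There are 2^10 = 1024 states.
For each crossing: s=0 is the vertical smoothing, s=1 horizontal. Crossing k contributes A^(sign_k * (1 - 2*s_k)); loop factor d = -A^2 - A^-2.
Tabulate the states by total A-exponent and number of loops L (A-exp: L × count):
  A^10: L=3 ×1
  A^8: L=2 ×7, L=4 ×3
  A^6: L=1 ×14, L=3 ×28, L=5 ×3
  A^4: L=2 ×88, L=4 ×31, L=6 ×1
  A^2: L=1 ×63, L=3 ×133, L=5 ×14
  A^0: L=2 ×159, L=4 ×91, L=6 ×2
  A^-2: L=3 ×180, L=5 ×30
  A^-4: L=4 ×116, L=6 ×4
  A^-6: L=5 ×45
  A^-8: L=6 ×10
  A^-10: L=7 ×1
Each group contributes A^e * Σ count * d^(L-1):
Powers of d = -A^2 - A^-2: d^2 = A^4 + 2 + A^-4; d^3 = -A^6 - 3*A^2 - 3*A^-2 - A^-6; d^4 = A^8 + 4*A^4 + 6 + 4*A^-4 + A^-8; d^5 = -A^10 - 5*A^6 - 10*A^2 - 10*A^-2 - 5*A^-6 - A^-10; d^6 = A^12 + 6*A^8 + 15*A^4 + 20 + 15*A^-4 + 6*A^-8 + A^-12.
  A^10 * (d^2) = A^14 + 2*A^10 + A^6
  A^8 * (7*d + 3*d^3) = -3*A^14 - 16*A^10 - 16*A^6 - 3*A^2
  A^6 * (14 + 28*d^2 + 3*d^4) = 3*A^14 + 40*A^10 + 88*A^6 + 40*A^2 + 3*A^-2
  A^4 * (88*d + 31*d^3 + d^5) = -A^14 - 36*A^10 - 191*A^6 - 191*A^2 - 36*A^-2 - A^-6
  A^2 * (63 + 133*d^2 + 14*d^4) = 14*A^10 + 189*A^6 + 413*A^2 + 189*A^-2 + 14*A^-6
  A^0 * (159*d + 91*d^3 + 2*d^5) = -2*A^10 - 101*A^6 - 452*A^2 - 452*A^-2 - 101*A^-6 - 2*A^-10
  A^-2 * (180*d^2 + 30*d^4) = 30*A^6 + 300*A^2 + 540*A^-2 + 300*A^-6 + 30*A^-10
  A^-4 * (116*d^3 + 4*d^5) = -4*A^6 - 136*A^2 - 388*A^-2 - 388*A^-6 - 136*A^-10 - 4*A^-14
  A^-6 * (45*d^4) = 45*A^2 + 180*A^-2 + 270*A^-6 + 180*A^-10 + 45*A^-14
  A^-8 * (10*d^5) = -10*A^2 - 50*A^-2 - 100*A^-6 - 100*A^-10 - 50*A^-14 - 10*A^-18
  A^-10 * (d^6) = A^2 + 6*A^-2 + 15*A^-6 + 20*A^-10 + 15*A^-14 + 6*A^-18 + A^-22
Summing the groups: <K> = 2*A^10 - 4*A^6 + 7*A^2 - 8*A^-2 + 9*A^-6 - 8*A^-10 + 6*A^-14 - 4*A^-18 + A^-22
Normalise by the writhe: (-A^3)^(-w) = (-A^3)^(-6) = A^-18, so f(A) = A^-18 * <K> = 2*A^-8 - 4*A^-12 + 7*A^-16 - 8*A^-20 + 9*A^-24 - 8*A^-28 + 6*A^-32 - 4*A^-36 + A^-40.
Substitute A = t^(-1/4), i.e. A^e → t^(-e/4): V(t) = t^10 - 4*t^9 + 6*t^8 - 8*t^7 + 9*t^6 - 8*t^5 + 7*t^4 - 4*t^3 + 2*t^2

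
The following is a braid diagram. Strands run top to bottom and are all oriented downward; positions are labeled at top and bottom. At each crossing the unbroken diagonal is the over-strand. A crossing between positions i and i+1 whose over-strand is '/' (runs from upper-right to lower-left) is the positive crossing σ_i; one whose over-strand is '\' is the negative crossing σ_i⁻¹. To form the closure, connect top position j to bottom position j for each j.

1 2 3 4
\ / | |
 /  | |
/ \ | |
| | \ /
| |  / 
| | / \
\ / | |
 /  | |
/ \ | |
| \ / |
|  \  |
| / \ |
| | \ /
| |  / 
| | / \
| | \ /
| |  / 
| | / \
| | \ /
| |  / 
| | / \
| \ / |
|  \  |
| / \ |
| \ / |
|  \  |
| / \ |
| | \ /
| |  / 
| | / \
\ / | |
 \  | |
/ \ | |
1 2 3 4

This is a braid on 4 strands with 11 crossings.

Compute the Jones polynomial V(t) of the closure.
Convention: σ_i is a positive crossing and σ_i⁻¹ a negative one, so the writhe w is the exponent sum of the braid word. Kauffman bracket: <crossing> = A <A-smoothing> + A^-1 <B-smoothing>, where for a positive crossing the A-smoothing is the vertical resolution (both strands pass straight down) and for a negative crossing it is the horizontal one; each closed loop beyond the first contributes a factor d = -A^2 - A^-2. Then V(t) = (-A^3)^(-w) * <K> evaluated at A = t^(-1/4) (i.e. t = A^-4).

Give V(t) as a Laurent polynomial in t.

-t^6 + 2*t^5 - 4*t^4 + 5*t^3 - 4*t^2 + 5*t - 3 + 2*t^-1 - t^-2

Derivation:
Reading the diagram top to bottom ('/'-over between positions i,i+1 = s_i, '\'-over = s_i^-1): braid word = s1 s3 s1 s2^-1 s3 s3 s3 s2^-1 s2^-1 s3 s1^-1.
The presented braid s1 s3 s1 s2^-1 s3 s3 s3 s2^-1 s2^-1 s3 s1^-1 on 4 strands reduces by inverse Markov moves (closure unchanged at each step):
  Deconjugate: the word is γ·β·γ⁻¹ with γ = s1 (prefix) and γ⁻¹ = s1^-1 (suffix); strip both.
Reduced to β = s3 s1 s2^-1 s3 s3 s3 s2^-1 s2^-1 s3 on 4 strands, 9 crossings.
Compute on β:
Braid: s3 s1 s2^-1 s3 s3 s3 s2^-1 s2^-1 s3 on 4 strands, 9 crossings.
Writhe w = (#positive) - (#negative) = 6 - 3 = 3.
State-sum expansion of <K>. There are 2^9 = 512 states.
Smooth each crossing (0=||, 1=⌣⌢); contribution A^(Σ sign_k(1-2s_k)) * d^(L-1).
Tabulate the states by total A-exponent and number of loops L (A-exp: L × count):
  A^9: L=5 ×1
  A^7: L=4 ×9
  A^5: L=3 ×32, L=5 ×4
  A^3: L=2 ×51, L=4 ×32, L=6 ×1
  A^1: L=1 ×27, L=3 ×81, L=5 ×18
  A^-1: L=2 ×53, L=4 ×67, L=6 ×6
  A^-3: L=3 ×50, L=5 ×33, L=7 ×1
  A^-5: L=4 ×27, L=6 ×9
  A^-7: L=5 ×8, L=7 ×1
  A^-9: L=6 ×1
Each group contributes A^e * Σ count * d^(L-1):
Powers of d = -A^2 - A^-2: d^2 = A^4 + 2 + A^-4; d^3 = -A^6 - 3*A^2 - 3*A^-2 - A^-6; d^4 = A^8 + 4*A^4 + 6 + 4*A^-4 + A^-8; d^5 = -A^10 - 5*A^6 - 10*A^2 - 10*A^-2 - 5*A^-6 - A^-10; d^6 = A^12 + 6*A^8 + 15*A^4 + 20 + 15*A^-4 + 6*A^-8 + A^-12.
  A^9 * (d^4) = A^17 + 4*A^13 + 6*A^9 + 4*A^5 + A
  A^7 * (9*d^3) = -9*A^13 - 27*A^9 - 27*A^5 - 9*A
  A^5 * (32*d^2 + 4*d^4) = 4*A^13 + 48*A^9 + 88*A^5 + 48*A + 4*A^-3
  A^3 * (51*d + 32*d^3 + d^5) = -A^13 - 37*A^9 - 157*A^5 - 157*A - 37*A^-3 - A^-7
  A^1 * (27 + 81*d^2 + 18*d^4) = 18*A^9 + 153*A^5 + 297*A + 153*A^-3 + 18*A^-7
  A^-1 * (53*d + 67*d^3 + 6*d^5) = -6*A^9 - 97*A^5 - 314*A - 314*A^-3 - 97*A^-7 - 6*A^-11
  A^-3 * (50*d^2 + 33*d^4 + d^6) = A^9 + 39*A^5 + 197*A + 318*A^-3 + 197*A^-7 + 39*A^-11 + A^-15
  A^-5 * (27*d^3 + 9*d^5) = -9*A^5 - 72*A - 171*A^-3 - 171*A^-7 - 72*A^-11 - 9*A^-15
  A^-7 * (8*d^4 + d^6) = A^5 + 14*A + 47*A^-3 + 68*A^-7 + 47*A^-11 + 14*A^-15 + A^-19
  A^-9 * (d^5) = -A - 5*A^-3 - 10*A^-7 - 10*A^-11 - 5*A^-15 - A^-19
Summing the groups: <K> = A^17 - 2*A^13 + 3*A^9 - 5*A^5 + 4*A - 5*A^-3 + 4*A^-7 - 2*A^-11 + A^-15
Normalise by the writhe: (-A^3)^(-w) = (-A^3)^(-3) = -A^-9, so f(A) = -A^-9 * <K> = -A^8 + 2*A^4 - 3 + 5*A^-4 - 4*A^-8 + 5*A^-12 - 4*A^-16 + 2*A^-20 - A^-24.
Substitute A = t^(-1/4), i.e. A^e → t^(-e/4): V(t) = -t^6 + 2*t^5 - 4*t^4 + 5*t^3 - 4*t^2 + 5*t - 3 + 2*t^-1 - t^-2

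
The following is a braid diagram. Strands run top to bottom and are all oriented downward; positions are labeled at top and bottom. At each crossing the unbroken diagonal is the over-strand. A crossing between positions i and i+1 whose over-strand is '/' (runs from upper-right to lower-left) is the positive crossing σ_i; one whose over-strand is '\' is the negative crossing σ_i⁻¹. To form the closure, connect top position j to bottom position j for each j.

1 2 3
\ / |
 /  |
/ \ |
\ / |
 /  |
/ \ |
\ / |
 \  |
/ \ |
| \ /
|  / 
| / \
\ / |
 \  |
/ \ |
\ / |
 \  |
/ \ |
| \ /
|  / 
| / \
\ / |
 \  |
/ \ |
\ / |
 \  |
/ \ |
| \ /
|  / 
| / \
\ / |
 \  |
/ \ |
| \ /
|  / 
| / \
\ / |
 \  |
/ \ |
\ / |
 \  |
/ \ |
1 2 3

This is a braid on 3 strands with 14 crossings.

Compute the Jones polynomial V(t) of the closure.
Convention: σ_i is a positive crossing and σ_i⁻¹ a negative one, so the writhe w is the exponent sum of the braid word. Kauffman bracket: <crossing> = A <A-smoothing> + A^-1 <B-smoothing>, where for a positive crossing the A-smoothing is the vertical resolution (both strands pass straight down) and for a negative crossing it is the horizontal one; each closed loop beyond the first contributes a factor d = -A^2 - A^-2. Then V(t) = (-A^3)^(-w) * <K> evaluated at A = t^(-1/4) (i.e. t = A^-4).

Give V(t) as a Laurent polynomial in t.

Reading the diagram top to bottom ('/'-over between positions i,i+1 = s_i, '\'-over = s_i^-1): braid word = s1 s1 s1^-1 s2 s1^-1 s1^-1 s2 s1^-1 s1^-1 s2 s1^-1 s2 s1^-1 s1^-1.
The presented braid s1 s1 s1^-1 s2 s1^-1 s1^-1 s2 s1^-1 s1^-1 s2 s1^-1 s2 s1^-1 s1^-1 on 3 strands reduces by inverse Markov moves (closure unchanged at each step):
  Deconjugate: the word is γ·β·γ⁻¹ with γ = s1 s1 (prefix) and γ⁻¹ = s1^-1 s1^-1 (suffix); strip both.
Reduced to β = s1^-1 s2 s1^-1 s1^-1 s2 s1^-1 s1^-1 s2 s1^-1 s2 on 3 strands, 10 crossings.
Compute on β:
Braid: s1^-1 s2 s1^-1 s1^-1 s2 s1^-1 s1^-1 s2 s1^-1 s2 on 3 strands, 10 crossings.
Writhe w = (#positive) - (#negative) = 4 - 6 = -2.
State-sum expansion of <K>. There are 2^10 = 1024 states.
Each crossing splits two ways (0=vertical, 1=horizontal). The state's weight is A^(#A-smoothings - #B-smoothings) * d^(loops - 1).
Tabulate the states by total A-exponent and number of loops L (A-exp: L × count):
  A^10: L=7 ×1
  A^8: L=6 ×10
  A^6: L=5 ×45
  A^4: L=4 ×118, L=6 ×2
  A^2: L=3 ×193, L=5 ×17
  A^0: L=2 ×192, L=4 ×59, L=6 ×1
  A^-2: L=1 ×95, L=3 ×108, L=5 ×7
  A^-4: L=2 ×95, L=4 ×25
  A^-6: L=3 ×43, L=5 ×2
  A^-8: L=4 ×10
  A^-10: L=5 ×1
Each group contributes A^e * Σ count * d^(L-1):
Powers of d = -A^2 - A^-2: d^2 = A^4 + 2 + A^-4; d^3 = -A^6 - 3*A^2 - 3*A^-2 - A^-6; d^4 = A^8 + 4*A^4 + 6 + 4*A^-4 + A^-8; d^5 = -A^10 - 5*A^6 - 10*A^2 - 10*A^-2 - 5*A^-6 - A^-10; d^6 = A^12 + 6*A^8 + 15*A^4 + 20 + 15*A^-4 + 6*A^-8 + A^-12.
  A^10 * (d^6) = A^22 + 6*A^18 + 15*A^14 + 20*A^10 + 15*A^6 + 6*A^2 + A^-2
  A^8 * (10*d^5) = -10*A^18 - 50*A^14 - 100*A^10 - 100*A^6 - 50*A^2 - 10*A^-2
  A^6 * (45*d^4) = 45*A^14 + 180*A^10 + 270*A^6 + 180*A^2 + 45*A^-2
  A^4 * (118*d^3 + 2*d^5) = -2*A^14 - 128*A^10 - 374*A^6 - 374*A^2 - 128*A^-2 - 2*A^-6
  A^2 * (193*d^2 + 17*d^4) = 17*A^10 + 261*A^6 + 488*A^2 + 261*A^-2 + 17*A^-6
  A^0 * (192*d + 59*d^3 + d^5) = -A^10 - 64*A^6 - 379*A^2 - 379*A^-2 - 64*A^-6 - A^-10
  A^-2 * (95 + 108*d^2 + 7*d^4) = 7*A^6 + 136*A^2 + 353*A^-2 + 136*A^-6 + 7*A^-10
  A^-4 * (95*d + 25*d^3) = -25*A^2 - 170*A^-2 - 170*A^-6 - 25*A^-10
  A^-6 * (43*d^2 + 2*d^4) = 2*A^2 + 51*A^-2 + 98*A^-6 + 51*A^-10 + 2*A^-14
  A^-8 * (10*d^3) = -10*A^-2 - 30*A^-6 - 30*A^-10 - 10*A^-14
  A^-10 * (d^4) = A^-2 + 4*A^-6 + 6*A^-10 + 4*A^-14 + A^-18
Summing the groups: <K> = A^22 - 4*A^18 + 8*A^14 - 12*A^10 + 15*A^6 - 16*A^2 + 15*A^-2 - 11*A^-6 + 8*A^-10 - 4*A^-14 + A^-18
Normalise by the writhe: (-A^3)^(-w) = (-A^3)^(2) = A^6, so f(A) = A^6 * <K> = A^28 - 4*A^24 + 8*A^20 - 12*A^16 + 15*A^12 - 16*A^8 + 15*A^4 - 11 + 8*A^-4 - 4*A^-8 + A^-12.
Substitute A = t^(-1/4), i.e. A^e → t^(-e/4): V(t) = t^3 - 4*t^2 + 8*t - 11 + 15*t^-1 - 16*t^-2 + 15*t^-3 - 12*t^-4 + 8*t^-5 - 4*t^-6 + t^-7

Answer: t^3 - 4*t^2 + 8*t - 11 + 15*t^-1 - 16*t^-2 + 15*t^-3 - 12*t^-4 + 8*t^-5 - 4*t^-6 + t^-7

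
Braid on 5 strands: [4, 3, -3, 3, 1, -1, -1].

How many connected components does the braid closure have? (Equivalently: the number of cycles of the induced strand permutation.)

Track the strand permutation on 5 strands, starting from identity.
  step 1: s4 swaps positions 4,5 -> [1 2 3 5 4]
  step 2: s3 swaps positions 3,4 -> [1 2 5 3 4]
  step 3: s3^-1 swaps positions 3,4 -> [1 2 3 5 4]
  step 4: s3 swaps positions 3,4 -> [1 2 5 3 4]
  step 5: s1 swaps positions 1,2 -> [2 1 5 3 4]
  step 6: s1^-1 swaps positions 1,2 -> [1 2 5 3 4]
  step 7: s1^-1 swaps positions 1,2 -> [2 1 5 3 4]
Final permutation (position -> original strand): [2 1 5 3 4]
Closure components = cycle count of this permutation = 2.

Answer: 2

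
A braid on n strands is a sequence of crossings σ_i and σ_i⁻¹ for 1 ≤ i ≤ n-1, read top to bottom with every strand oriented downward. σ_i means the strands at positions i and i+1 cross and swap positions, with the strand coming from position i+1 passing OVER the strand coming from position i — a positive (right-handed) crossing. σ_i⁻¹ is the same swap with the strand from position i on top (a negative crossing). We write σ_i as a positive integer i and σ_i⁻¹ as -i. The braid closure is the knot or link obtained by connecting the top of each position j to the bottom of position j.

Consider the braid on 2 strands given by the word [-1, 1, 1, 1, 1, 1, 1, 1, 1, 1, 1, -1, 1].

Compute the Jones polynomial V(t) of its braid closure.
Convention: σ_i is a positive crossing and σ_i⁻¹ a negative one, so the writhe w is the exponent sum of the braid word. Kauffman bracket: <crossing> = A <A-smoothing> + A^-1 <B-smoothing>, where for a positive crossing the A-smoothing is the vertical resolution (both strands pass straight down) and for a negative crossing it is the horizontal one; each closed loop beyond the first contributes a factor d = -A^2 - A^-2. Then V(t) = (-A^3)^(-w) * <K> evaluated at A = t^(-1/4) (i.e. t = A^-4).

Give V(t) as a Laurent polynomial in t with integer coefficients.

The presented braid s1^-1 s1 s1 s1 s1 s1 s1 s1 s1 s1 s1 s1^-1 s1 on 2 strands reduces by inverse Markov moves (closure unchanged at each step):
  Deconjugate: the word is γ·β·γ⁻¹ with γ = s1^-1 s1 (prefix) and γ⁻¹ = s1^-1 s1 (suffix); strip both.
Reduced to β = s1 s1 s1 s1 s1 s1 s1 s1 s1 on 2 strands, 9 crossings.
Compute on β:
Braid: s1 s1 s1 s1 s1 s1 s1 s1 s1 on 2 strands, 9 crossings.
Writhe w = (#positive) - (#negative) = 9 - 0 = 9.
Enumerate smoothing states for the bracket polynomial. There are 2^9 = 512 states.
Each crossing splits two ways (0=vertical, 1=horizontal). The state's weight is A^(#A-smoothings - #B-smoothings) * d^(loops - 1).
Tabulate the states by total A-exponent and number of loops L (A-exp: L × count):
  A^9: L=2 ×1
  A^7: L=1 ×9
  A^5: L=2 ×36
  A^3: L=3 ×84
  A^1: L=4 ×126
  A^-1: L=5 ×126
  A^-3: L=6 ×84
  A^-5: L=7 ×36
  A^-7: L=8 ×9
  A^-9: L=9 ×1
Each group contributes A^e * Σ count * d^(L-1):
Powers of d = -A^2 - A^-2: d^2 = A^4 + 2 + A^-4; d^3 = -A^6 - 3*A^2 - 3*A^-2 - A^-6; d^4 = A^8 + 4*A^4 + 6 + 4*A^-4 + A^-8; d^5 = -A^10 - 5*A^6 - 10*A^2 - 10*A^-2 - 5*A^-6 - A^-10; d^6 = A^12 + 6*A^8 + 15*A^4 + 20 + 15*A^-4 + 6*A^-8 + A^-12; d^7 = -A^14 - 7*A^10 - 21*A^6 - 35*A^2 - 35*A^-2 - 21*A^-6 - 7*A^-10 - A^-14; d^8 = A^16 + 8*A^12 + 28*A^8 + 56*A^4 + 70 + 56*A^-4 + 28*A^-8 + 8*A^-12 + A^-16.
  A^9 * (d) = -A^11 - A^7
  A^7 * (9) = 9*A^7
  A^5 * (36*d) = -36*A^7 - 36*A^3
  A^3 * (84*d^2) = 84*A^7 + 168*A^3 + 84*A^-1
  A^1 * (126*d^3) = -126*A^7 - 378*A^3 - 378*A^-1 - 126*A^-5
  A^-1 * (126*d^4) = 126*A^7 + 504*A^3 + 756*A^-1 + 504*A^-5 + 126*A^-9
  A^-3 * (84*d^5) = -84*A^7 - 420*A^3 - 840*A^-1 - 840*A^-5 - 420*A^-9 - 84*A^-13
  A^-5 * (36*d^6) = 36*A^7 + 216*A^3 + 540*A^-1 + 720*A^-5 + 540*A^-9 + 216*A^-13 + 36*A^-17
  A^-7 * (9*d^7) = -9*A^7 - 63*A^3 - 189*A^-1 - 315*A^-5 - 315*A^-9 - 189*A^-13 - 63*A^-17 - 9*A^-21
  A^-9 * (d^8) = A^7 + 8*A^3 + 28*A^-1 + 56*A^-5 + 70*A^-9 + 56*A^-13 + 28*A^-17 + 8*A^-21 + A^-25
Summing the groups: <K> = -A^11 - A^3 + A^-1 - A^-5 + A^-9 - A^-13 + A^-17 - A^-21 + A^-25
Normalise by the writhe: (-A^3)^(-w) = (-A^3)^(-9) = -A^-27, so f(A) = -A^-27 * <K> = A^-16 + A^-24 - A^-28 + A^-32 - A^-36 + A^-40 - A^-44 + A^-48 - A^-52.
Substitute A = t^(-1/4), i.e. A^e → t^(-e/4): V(t) = -t^13 + t^12 - t^11 + t^10 - t^9 + t^8 - t^7 + t^6 + t^4

Answer: -t^13 + t^12 - t^11 + t^10 - t^9 + t^8 - t^7 + t^6 + t^4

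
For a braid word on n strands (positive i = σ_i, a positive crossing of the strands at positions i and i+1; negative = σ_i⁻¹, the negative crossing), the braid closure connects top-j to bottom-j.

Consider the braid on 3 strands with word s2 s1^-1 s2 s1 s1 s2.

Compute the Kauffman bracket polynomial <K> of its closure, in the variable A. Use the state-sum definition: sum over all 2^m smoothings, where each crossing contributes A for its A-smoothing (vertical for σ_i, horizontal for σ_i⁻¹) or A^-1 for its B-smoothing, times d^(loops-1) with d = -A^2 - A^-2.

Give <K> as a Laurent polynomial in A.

Braid: s2 s1^-1 s2 s1 s1 s2 on 3 strands, 6 crossings.
Writhe w = (#positive) - (#negative) = 5 - 1 = 4.
Computing the Kauffman bracket via state sum. There are 2^6 = 64 states.
For each crossing: s=0 is the vertical smoothing, s=1 horizontal. Crossing k contributes A^(sign_k * (1 - 2*s_k)); loop factor d = -A^2 - A^-2.
Tabulate the states by total A-exponent and number of loops L (A-exp: L × count):
  A^6: L=2 ×1
  A^4: L=1 ×3, L=3 ×3
  A^2: L=2 ×14, L=4 ×1
  A^0: L=1 ×10, L=3 ×10
  A^-2: L=2 ×13, L=4 ×2
  A^-4: L=3 ×6
  A^-6: L=4 ×1
Each group contributes A^e * Σ count * d^(L-1):
Powers of d = -A^2 - A^-2: d^2 = A^4 + 2 + A^-4; d^3 = -A^6 - 3*A^2 - 3*A^-2 - A^-6.
  A^6 * (d) = -A^8 - A^4
  A^4 * (3 + 3*d^2) = 3*A^8 + 9*A^4 + 3
  A^2 * (14*d + d^3) = -A^8 - 17*A^4 - 17 - A^-4
  A^0 * (10 + 10*d^2) = 10*A^4 + 30 + 10*A^-4
  A^-2 * (13*d + 2*d^3) = -2*A^4 - 19 - 19*A^-4 - 2*A^-8
  A^-4 * (6*d^2) = 6 + 12*A^-4 + 6*A^-8
  A^-6 * (d^3) = -1 - 3*A^-4 - 3*A^-8 - A^-12
Summing the groups: <K> = A^8 - A^4 + 2 - A^-4 + A^-8 - A^-12

Answer: A^8 - A^4 + 2 - A^-4 + A^-8 - A^-12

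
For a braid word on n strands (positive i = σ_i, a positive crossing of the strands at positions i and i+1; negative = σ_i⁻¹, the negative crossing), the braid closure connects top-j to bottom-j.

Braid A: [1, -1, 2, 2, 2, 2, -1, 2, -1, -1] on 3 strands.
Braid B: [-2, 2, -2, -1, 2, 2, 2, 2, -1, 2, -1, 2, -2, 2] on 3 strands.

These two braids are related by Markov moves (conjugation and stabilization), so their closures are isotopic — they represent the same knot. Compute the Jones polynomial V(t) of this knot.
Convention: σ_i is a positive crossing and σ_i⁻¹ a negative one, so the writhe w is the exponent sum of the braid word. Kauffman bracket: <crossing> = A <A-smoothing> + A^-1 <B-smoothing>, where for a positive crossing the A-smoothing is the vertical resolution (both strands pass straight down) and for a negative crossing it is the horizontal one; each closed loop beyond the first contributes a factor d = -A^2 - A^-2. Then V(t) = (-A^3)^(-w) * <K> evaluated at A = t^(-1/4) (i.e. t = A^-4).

Markov-equivalent braids have isotopic closures, hence identical knot invariants. Strip the Markov moves from each word to reach a common short braid β, then compute V(t) once on β.
Braid A: s1 s1^-1 s2 s2 s2 s2 s1^-1 s2 s1^-1 s1^-1 on 3 strands reduces by inverse Markov moves (closure unchanged at each step):
  Deconjugate: the word is γ·β·γ⁻¹ with γ = s1 (prefix) and γ⁻¹ = s1^-1 (suffix); strip both.
Reduced to β = s1^-1 s2 s2 s2 s2 s1^-1 s2 s1^-1 on 3 strands, 8 crossings.
Braid B: s2^-1 s2 s2^-1 s1^-1 s2 s2 s2 s2 s1^-1 s2 s1^-1 s2 s2^-1 s2 on 3 strands reduces by inverse Markov moves (closure unchanged at each step):
  Deconjugate: the word is γ·β·γ⁻¹ with γ = s2^-1 s2 (prefix) and γ⁻¹ = s2^-1 s2 (suffix); strip both.
  Deconjugate: the word is γ·β·γ⁻¹ with γ = s2^-1 (prefix) and γ⁻¹ = s2 (suffix); strip both.
Reduced to β = s1^-1 s2 s2 s2 s2 s1^-1 s2 s1^-1 on 3 strands, 8 crossings.
Both give the same β = s1^-1 s2 s2 s2 s2 s1^-1 s2 s1^-1 on 3 strands, so one state sum suffices:
Braid: s1^-1 s2 s2 s2 s2 s1^-1 s2 s1^-1 on 3 strands, 8 crossings.
Writhe w = (#positive) - (#negative) = 5 - 3 = 2.
Enumerate smoothing states for the bracket polynomial. There are 2^8 = 256 states.
Each crossing splits two ways (0=vertical, 1=horizontal). The state's weight is A^(#A-smoothings - #B-smoothings) * d^(loops - 1).
Tabulate the states by total A-exponent and number of loops L (A-exp: L × count):
  A^8: L=4 ×1
  A^6: L=3 ×8
  A^4: L=2 ×22, L=4 ×6
  A^2: L=1 ×23, L=3 ×29, L=5 ×4
  A^0: L=2 ×47, L=4 ×22, L=6 ×1
  A^-2: L=3 ×48, L=5 ×8
  A^-4: L=4 ×27, L=6 ×1
  A^-6: L=5 ×8
  A^-8: L=6 ×1
Each group contributes A^e * Σ count * d^(L-1):
Powers of d = -A^2 - A^-2: d^2 = A^4 + 2 + A^-4; d^3 = -A^6 - 3*A^2 - 3*A^-2 - A^-6; d^4 = A^8 + 4*A^4 + 6 + 4*A^-4 + A^-8; d^5 = -A^10 - 5*A^6 - 10*A^2 - 10*A^-2 - 5*A^-6 - A^-10.
  A^8 * (d^3) = -A^14 - 3*A^10 - 3*A^6 - A^2
  A^6 * (8*d^2) = 8*A^10 + 16*A^6 + 8*A^2
  A^4 * (22*d + 6*d^3) = -6*A^10 - 40*A^6 - 40*A^2 - 6*A^-2
  A^2 * (23 + 29*d^2 + 4*d^4) = 4*A^10 + 45*A^6 + 105*A^2 + 45*A^-2 + 4*A^-6
  A^0 * (47*d + 22*d^3 + d^5) = -A^10 - 27*A^6 - 123*A^2 - 123*A^-2 - 27*A^-6 - A^-10
  A^-2 * (48*d^2 + 8*d^4) = 8*A^6 + 80*A^2 + 144*A^-2 + 80*A^-6 + 8*A^-10
  A^-4 * (27*d^3 + d^5) = -A^6 - 32*A^2 - 91*A^-2 - 91*A^-6 - 32*A^-10 - A^-14
  A^-6 * (8*d^4) = 8*A^2 + 32*A^-2 + 48*A^-6 + 32*A^-10 + 8*A^-14
  A^-8 * (d^5) = -A^2 - 5*A^-2 - 10*A^-6 - 10*A^-10 - 5*A^-14 - A^-18
Summing the groups: <K> = -A^14 + 2*A^10 - 2*A^6 + 4*A^2 - 4*A^-2 + 4*A^-6 - 3*A^-10 + 2*A^-14 - A^-18
Normalise by the writhe: (-A^3)^(-w) = (-A^3)^(-2) = A^-6, so f(A) = A^-6 * <K> = -A^8 + 2*A^4 - 2 + 4*A^-4 - 4*A^-8 + 4*A^-12 - 3*A^-16 + 2*A^-20 - A^-24.
Substitute A = t^(-1/4), i.e. A^e → t^(-e/4): V(t) = -t^6 + 2*t^5 - 3*t^4 + 4*t^3 - 4*t^2 + 4*t - 2 + 2*t^-1 - t^-2

Answer: -t^6 + 2*t^5 - 3*t^4 + 4*t^3 - 4*t^2 + 4*t - 2 + 2*t^-1 - t^-2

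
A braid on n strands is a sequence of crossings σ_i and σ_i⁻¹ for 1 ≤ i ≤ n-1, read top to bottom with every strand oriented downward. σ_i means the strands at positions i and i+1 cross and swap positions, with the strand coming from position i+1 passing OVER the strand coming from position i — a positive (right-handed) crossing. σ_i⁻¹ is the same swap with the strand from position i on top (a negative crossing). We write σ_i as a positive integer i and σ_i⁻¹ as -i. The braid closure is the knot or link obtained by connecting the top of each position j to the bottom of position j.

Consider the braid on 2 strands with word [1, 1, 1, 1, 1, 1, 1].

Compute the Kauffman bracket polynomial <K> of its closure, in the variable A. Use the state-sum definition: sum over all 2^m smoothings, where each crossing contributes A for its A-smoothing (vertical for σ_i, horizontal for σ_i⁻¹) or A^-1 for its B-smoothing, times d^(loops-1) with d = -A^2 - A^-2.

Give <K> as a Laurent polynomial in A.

Braid: s1 s1 s1 s1 s1 s1 s1 on 2 strands, 7 crossings.
Writhe w = (#positive) - (#negative) = 7 - 0 = 7.
State-sum expansion of <K>. There are 2^7 = 128 states.
Smooth each crossing (0=||, 1=⌣⌢); contribution A^(Σ sign_k(1-2s_k)) * d^(L-1).
Tabulate the states by total A-exponent and number of loops L (A-exp: L × count):
  A^7: L=2 ×1
  A^5: L=1 ×7
  A^3: L=2 ×21
  A^1: L=3 ×35
  A^-1: L=4 ×35
  A^-3: L=5 ×21
  A^-5: L=6 ×7
  A^-7: L=7 ×1
Each group contributes A^e * Σ count * d^(L-1):
Powers of d = -A^2 - A^-2: d^2 = A^4 + 2 + A^-4; d^3 = -A^6 - 3*A^2 - 3*A^-2 - A^-6; d^4 = A^8 + 4*A^4 + 6 + 4*A^-4 + A^-8; d^5 = -A^10 - 5*A^6 - 10*A^2 - 10*A^-2 - 5*A^-6 - A^-10; d^6 = A^12 + 6*A^8 + 15*A^4 + 20 + 15*A^-4 + 6*A^-8 + A^-12.
  A^7 * (d) = -A^9 - A^5
  A^5 * (7) = 7*A^5
  A^3 * (21*d) = -21*A^5 - 21*A
  A^1 * (35*d^2) = 35*A^5 + 70*A + 35*A^-3
  A^-1 * (35*d^3) = -35*A^5 - 105*A - 105*A^-3 - 35*A^-7
  A^-3 * (21*d^4) = 21*A^5 + 84*A + 126*A^-3 + 84*A^-7 + 21*A^-11
  A^-5 * (7*d^5) = -7*A^5 - 35*A - 70*A^-3 - 70*A^-7 - 35*A^-11 - 7*A^-15
  A^-7 * (d^6) = A^5 + 6*A + 15*A^-3 + 20*A^-7 + 15*A^-11 + 6*A^-15 + A^-19
Summing the groups: <K> = -A^9 - A + A^-3 - A^-7 + A^-11 - A^-15 + A^-19

Answer: -A^9 - A + A^-3 - A^-7 + A^-11 - A^-15 + A^-19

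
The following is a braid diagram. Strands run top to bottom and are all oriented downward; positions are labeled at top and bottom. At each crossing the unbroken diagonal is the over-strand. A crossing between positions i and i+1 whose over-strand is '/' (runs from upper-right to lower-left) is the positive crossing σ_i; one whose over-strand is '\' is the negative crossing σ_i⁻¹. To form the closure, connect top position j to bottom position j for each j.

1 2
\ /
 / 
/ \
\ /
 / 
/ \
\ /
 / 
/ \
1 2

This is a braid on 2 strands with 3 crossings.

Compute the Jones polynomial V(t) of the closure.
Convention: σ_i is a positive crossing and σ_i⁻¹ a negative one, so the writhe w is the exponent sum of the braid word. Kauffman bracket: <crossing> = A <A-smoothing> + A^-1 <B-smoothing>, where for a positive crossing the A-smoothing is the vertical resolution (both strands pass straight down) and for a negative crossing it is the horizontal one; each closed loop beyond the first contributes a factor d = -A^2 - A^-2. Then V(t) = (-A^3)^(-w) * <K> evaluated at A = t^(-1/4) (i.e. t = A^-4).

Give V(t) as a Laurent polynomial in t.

-t^4 + t^3 + t

Derivation:
Reading the diagram top to bottom ('/'-over between positions i,i+1 = s_i, '\'-over = s_i^-1): braid word = s1 s1 s1.
Braid: s1 s1 s1 on 2 strands, 3 crossings.
Writhe w = (#positive) - (#negative) = 3 - 0 = 3.
Computing the Kauffman bracket via state sum. There are 2^3 = 8 states.
Each crossing splits two ways (0=vertical, 1=horizontal). The state's weight is A^(#A-smoothings - #B-smoothings) * d^(loops - 1).
  state 000: A-exp=+3, loops=2, term = A^3 * d^1
  state 001: A-exp=+1, loops=1, term = A^1 * d^0
  state 010: A-exp=+1, loops=1, term = A^1 * d^0
  state 011: A-exp=-1, loops=2, term = A^-1 * d^1
  state 100: A-exp=+1, loops=1, term = A^1 * d^0
  state 101: A-exp=-1, loops=2, term = A^-1 * d^1
  state 110: A-exp=-1, loops=2, term = A^-1 * d^1
  state 111: A-exp=-3, loops=3, term = A^-3 * d^2
Collect the terms by A-exponent (count of states per loop number):
Powers of d = -A^2 - A^-2: d^2 = A^4 + 2 + A^-4.
  A^3 * (d) = -A^5 - A
  A^1 * (3) = 3*A
  A^-1 * (3*d) = -3*A - 3*A^-3
  A^-3 * (d^2) = A + 2*A^-3 + A^-7
Summing the groups: <K> = -A^5 - A^-3 + A^-7
Normalise by the writhe: (-A^3)^(-w) = (-A^3)^(-3) = -A^-9, so f(A) = -A^-9 * <K> = A^-4 + A^-12 - A^-16.
Substitute A = t^(-1/4), i.e. A^e → t^(-e/4): V(t) = -t^4 + t^3 + t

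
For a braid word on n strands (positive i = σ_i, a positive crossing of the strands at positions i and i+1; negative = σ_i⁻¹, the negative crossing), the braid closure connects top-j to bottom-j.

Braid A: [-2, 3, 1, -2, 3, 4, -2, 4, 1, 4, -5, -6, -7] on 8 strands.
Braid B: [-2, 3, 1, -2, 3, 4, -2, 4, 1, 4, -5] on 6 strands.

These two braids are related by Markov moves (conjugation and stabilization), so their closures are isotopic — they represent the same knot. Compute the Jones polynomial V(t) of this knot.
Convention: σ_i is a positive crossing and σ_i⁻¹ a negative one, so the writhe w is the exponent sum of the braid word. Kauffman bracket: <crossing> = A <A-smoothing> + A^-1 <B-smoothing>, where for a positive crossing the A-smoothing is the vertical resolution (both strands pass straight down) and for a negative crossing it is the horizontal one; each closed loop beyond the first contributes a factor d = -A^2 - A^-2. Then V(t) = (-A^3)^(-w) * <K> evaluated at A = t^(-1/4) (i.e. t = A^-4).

Markov-equivalent braids have isotopic closures, hence identical knot invariants. Strip the Markov moves from each word to reach a common short braid β, then compute V(t) once on β.
Braid A: s2^-1 s3 s1 s2^-1 s3 s4 s2^-1 s4 s1 s4 s5^-1 s6^-1 s7^-1 on 8 strands reduces by inverse Markov moves (closure unchanged at each step):
  Destabilize: the word has the form β·s7^-1 where s7^-1 occurs only as the final letter (β ∈ B_7); drop it and the last strand → 7 strands.
  Destabilize: the word has the form β·s6^-1 where s6^-1 occurs only as the final letter (β ∈ B_6); drop it and the last strand → 6 strands.
  Destabilize: the word has the form β·s5^-1 where s5^-1 occurs only as the final letter (β ∈ B_5); drop it and the last strand → 5 strands.
Reduced to β = s2^-1 s3 s1 s2^-1 s3 s4 s2^-1 s4 s1 s4 on 5 strands, 10 crossings.
Braid B: s2^-1 s3 s1 s2^-1 s3 s4 s2^-1 s4 s1 s4 s5^-1 on 6 strands reduces by inverse Markov moves (closure unchanged at each step):
  Destabilize: the word has the form β·s5^-1 where s5^-1 occurs only as the final letter (β ∈ B_5); drop it and the last strand → 5 strands.
Reduced to β = s2^-1 s3 s1 s2^-1 s3 s4 s2^-1 s4 s1 s4 on 5 strands, 10 crossings.
Both give the same β = s2^-1 s3 s1 s2^-1 s3 s4 s2^-1 s4 s1 s4 on 5 strands, so one state sum suffices:
Braid: s2^-1 s3 s1 s2^-1 s3 s4 s2^-1 s4 s1 s4 on 5 strands, 10 crossings.
Writhe w = (#positive) - (#negative) = 7 - 3 = 4.
State-sum expansion of <K>. There are 2^10 = 1024 states.
For each crossing: s=0 is the vertical smoothing, s=1 horizontal. Crossing k contributes A^(sign_k * (1 - 2*s_k)); loop factor d = -A^2 - A^-2.
Tabulate the states by total A-exponent and number of loops L (A-exp: L × count):
  A^10: L=6 ×1
  A^8: L=5 ×10
  A^6: L=4 ×42, L=6 ×3
  A^4: L=3 ×95, L=5 ×24, L=7 ×1
  A^2: L=2 ×117, L=4 ×86, L=6 ×7
  A^0: L=1 ×63, L=3 ×157, L=5 ×32
  A^-2: L=2 ×120, L=4 ×87, L=6 ×3
  A^-4: L=3 ×99, L=5 ×21
  A^-6: L=4 ×43, L=6 ×2
  A^-8: L=5 ×10
  A^-10: L=6 ×1
Each group contributes A^e * Σ count * d^(L-1):
Powers of d = -A^2 - A^-2: d^2 = A^4 + 2 + A^-4; d^3 = -A^6 - 3*A^2 - 3*A^-2 - A^-6; d^4 = A^8 + 4*A^4 + 6 + 4*A^-4 + A^-8; d^5 = -A^10 - 5*A^6 - 10*A^2 - 10*A^-2 - 5*A^-6 - A^-10; d^6 = A^12 + 6*A^8 + 15*A^4 + 20 + 15*A^-4 + 6*A^-8 + A^-12.
  A^10 * (d^5) = -A^20 - 5*A^16 - 10*A^12 - 10*A^8 - 5*A^4 - 1
  A^8 * (10*d^4) = 10*A^16 + 40*A^12 + 60*A^8 + 40*A^4 + 10
  A^6 * (42*d^3 + 3*d^5) = -3*A^16 - 57*A^12 - 156*A^8 - 156*A^4 - 57 - 3*A^-4
  A^4 * (95*d^2 + 24*d^4 + d^6) = A^16 + 30*A^12 + 206*A^8 + 354*A^4 + 206 + 30*A^-4 + A^-8
  A^2 * (117*d + 86*d^3 + 7*d^5) = -7*A^12 - 121*A^8 - 445*A^4 - 445 - 121*A^-4 - 7*A^-8
  A^0 * (63 + 157*d^2 + 32*d^4) = 32*A^8 + 285*A^4 + 569 + 285*A^-4 + 32*A^-8
  A^-2 * (120*d + 87*d^3 + 3*d^5) = -3*A^8 - 102*A^4 - 411 - 411*A^-4 - 102*A^-8 - 3*A^-12
  A^-4 * (99*d^2 + 21*d^4) = 21*A^4 + 183 + 324*A^-4 + 183*A^-8 + 21*A^-12
  A^-6 * (43*d^3 + 2*d^5) = -2*A^4 - 53 - 149*A^-4 - 149*A^-8 - 53*A^-12 - 2*A^-16
  A^-8 * (10*d^4) = 10 + 40*A^-4 + 60*A^-8 + 40*A^-12 + 10*A^-16
  A^-10 * (d^5) = -1 - 5*A^-4 - 10*A^-8 - 10*A^-12 - 5*A^-16 - A^-20
Summing the groups: <K> = -A^20 + 3*A^16 - 4*A^12 + 8*A^8 - 10*A^4 + 10 - 10*A^-4 + 8*A^-8 - 5*A^-12 + 3*A^-16 - A^-20
Normalise by the writhe: (-A^3)^(-w) = (-A^3)^(-4) = A^-12, so f(A) = A^-12 * <K> = -A^8 + 3*A^4 - 4 + 8*A^-4 - 10*A^-8 + 10*A^-12 - 10*A^-16 + 8*A^-20 - 5*A^-24 + 3*A^-28 - A^-32.
Substitute A = t^(-1/4), i.e. A^e → t^(-e/4): V(t) = -t^8 + 3*t^7 - 5*t^6 + 8*t^5 - 10*t^4 + 10*t^3 - 10*t^2 + 8*t - 4 + 3*t^-1 - t^-2

Answer: -t^8 + 3*t^7 - 5*t^6 + 8*t^5 - 10*t^4 + 10*t^3 - 10*t^2 + 8*t - 4 + 3*t^-1 - t^-2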